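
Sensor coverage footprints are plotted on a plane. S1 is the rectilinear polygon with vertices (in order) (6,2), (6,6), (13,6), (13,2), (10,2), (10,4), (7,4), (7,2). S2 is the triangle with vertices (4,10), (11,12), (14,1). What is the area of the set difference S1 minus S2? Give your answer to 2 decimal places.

|S1| = 22, |S1∩S2| = 9.0909.
|S1 ∖ S2| = |S1| − |S1∩S2| = 22 − 9.0909 = 12.91.

12.91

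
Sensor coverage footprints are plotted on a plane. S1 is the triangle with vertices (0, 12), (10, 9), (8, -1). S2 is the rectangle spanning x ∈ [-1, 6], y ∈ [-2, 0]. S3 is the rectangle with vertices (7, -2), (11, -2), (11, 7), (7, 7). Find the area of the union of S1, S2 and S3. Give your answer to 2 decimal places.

By inclusion–exclusion:
Individual areas: |S1| = 53, |S2| = 14, |S3| = 36.
|S1∩S2| = 0.
|S1∩S3| = 13.5875.
|S2∩S3| = 0 (no overlap).
|S1∩S2∩S3| = 0.
|S1 ∪ S2 ∪ S3| = 103 − 13.5875 + 0 = 89.41.

89.41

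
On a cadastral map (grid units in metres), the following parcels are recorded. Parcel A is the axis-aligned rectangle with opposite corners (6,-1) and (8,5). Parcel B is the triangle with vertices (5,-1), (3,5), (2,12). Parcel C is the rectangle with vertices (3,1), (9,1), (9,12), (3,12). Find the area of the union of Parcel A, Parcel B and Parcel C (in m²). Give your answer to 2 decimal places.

71.54

By inclusion–exclusion:
Individual areas: |Parcel A| = 12, |Parcel B| = 4, |Parcel C| = 66.
|Parcel A∩Parcel B| = 0.
|Parcel A∩Parcel C|: x∈[6,8], y∈[1,5] → 2·4 = 8.
|Parcel B∩Parcel C| = 2.4615.
|Parcel A∩Parcel B∩Parcel C| = 0.
|Parcel A ∪ Parcel B ∪ Parcel C| = 82 − 10.4615 + 0 = 71.54.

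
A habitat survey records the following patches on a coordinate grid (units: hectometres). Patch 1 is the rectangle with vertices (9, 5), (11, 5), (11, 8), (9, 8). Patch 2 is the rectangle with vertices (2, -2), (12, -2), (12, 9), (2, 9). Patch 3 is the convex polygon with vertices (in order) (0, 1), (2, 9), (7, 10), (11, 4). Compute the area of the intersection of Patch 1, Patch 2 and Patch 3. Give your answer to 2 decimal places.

1.33

The intersection is the polygon with vertices (9,7), (10.333,5), (9,5).
By the shoelace formula its area is 1.33.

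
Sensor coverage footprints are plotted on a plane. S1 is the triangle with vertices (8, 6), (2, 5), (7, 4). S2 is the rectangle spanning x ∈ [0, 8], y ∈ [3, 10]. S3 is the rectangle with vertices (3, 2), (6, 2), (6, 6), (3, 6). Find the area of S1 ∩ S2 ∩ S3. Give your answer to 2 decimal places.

The intersection is the polygon with vertices (3,4.8), (3,5.167), (6,5.667), (6,4.2).
By the shoelace formula its area is 2.75.

2.75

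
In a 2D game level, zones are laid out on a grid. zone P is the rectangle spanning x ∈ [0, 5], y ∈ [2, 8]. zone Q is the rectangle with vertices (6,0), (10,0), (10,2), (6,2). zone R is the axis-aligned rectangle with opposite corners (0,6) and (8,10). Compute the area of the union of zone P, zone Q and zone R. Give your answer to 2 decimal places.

60.00

By inclusion–exclusion:
Individual areas: |zone P| = 30, |zone Q| = 8, |zone R| = 32.
|zone P∩zone Q| = 0 (no overlap).
|zone P∩zone R|: x∈[0,5], y∈[6,8] → 5·2 = 10.
|zone Q∩zone R| = 0 (no overlap).
|zone P∩zone Q∩zone R| = 0.
|zone P ∪ zone Q ∪ zone R| = 70 − 10 + 0 = 60.00.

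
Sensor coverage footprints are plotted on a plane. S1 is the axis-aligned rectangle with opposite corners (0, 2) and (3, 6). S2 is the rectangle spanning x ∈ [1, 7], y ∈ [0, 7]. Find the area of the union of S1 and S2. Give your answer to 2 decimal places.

By inclusion–exclusion:
Individual areas: |S1| = 12, |S2| = 42.
|S1∩S2|: x∈[1,3], y∈[2,6] → 2·4 = 8.
|S1 ∪ S2| = 54 − 8 = 46.00.

46.00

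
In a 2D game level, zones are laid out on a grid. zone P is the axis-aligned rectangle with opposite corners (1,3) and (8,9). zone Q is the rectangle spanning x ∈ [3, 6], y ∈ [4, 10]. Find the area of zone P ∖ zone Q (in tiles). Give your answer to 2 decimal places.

|zone P∩zone Q|: x∈[3,6], y∈[4,9] → 3·5 = 15.
|zone P| = 42.
|zone P ∖ zone Q| = |zone P| − |zone P∩zone Q| = 42 − 15 = 27.00.

27.00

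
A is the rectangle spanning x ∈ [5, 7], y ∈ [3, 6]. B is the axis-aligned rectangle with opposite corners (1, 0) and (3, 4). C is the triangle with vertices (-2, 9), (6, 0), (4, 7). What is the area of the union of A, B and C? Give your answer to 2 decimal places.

32.79

By inclusion–exclusion:
Individual areas: |A| = 6, |B| = 8, |C| = 19.
|A∩B| = 0 (no overlap).
|A∩C| = 0.0357.
|B∩C| = 0.1736.
|A∩B∩C| = 0.
|A ∪ B ∪ C| = 33 − 0.2093 + 0 = 32.79.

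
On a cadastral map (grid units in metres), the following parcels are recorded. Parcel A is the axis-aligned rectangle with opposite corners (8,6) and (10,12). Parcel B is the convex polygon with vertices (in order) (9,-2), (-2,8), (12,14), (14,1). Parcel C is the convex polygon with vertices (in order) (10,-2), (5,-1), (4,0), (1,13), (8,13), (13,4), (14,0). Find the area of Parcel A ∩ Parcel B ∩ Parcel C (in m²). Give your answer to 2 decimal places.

The intersection is the polygon with vertices (8,12), (8.556,12), (10,9.4), (10,6), (8,6).
By the shoelace formula its area is 10.12.

10.12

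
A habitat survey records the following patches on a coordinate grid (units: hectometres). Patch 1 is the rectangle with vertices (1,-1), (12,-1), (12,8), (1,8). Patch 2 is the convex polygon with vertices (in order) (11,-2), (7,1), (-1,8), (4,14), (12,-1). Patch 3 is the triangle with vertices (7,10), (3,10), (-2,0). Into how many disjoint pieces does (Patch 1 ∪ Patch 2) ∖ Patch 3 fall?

(Patch 1 ∪ Patch 2) ∖ Patch 3 splits into 2 disjoint pieces (area 91.762, area 19.0167).

2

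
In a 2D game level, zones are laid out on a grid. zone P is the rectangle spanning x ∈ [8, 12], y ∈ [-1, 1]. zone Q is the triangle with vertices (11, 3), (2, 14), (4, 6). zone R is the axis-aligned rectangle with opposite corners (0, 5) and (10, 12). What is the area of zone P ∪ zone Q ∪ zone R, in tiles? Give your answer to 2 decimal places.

By inclusion–exclusion:
Individual areas: |zone P| = 8, |zone Q| = 25, |zone R| = 70.
|zone P∩zone Q| = 0.
|zone P∩zone R| = 0 (no overlap).
|zone Q∩zone R| = 20.8333.
|zone P∩zone Q∩zone R| = 0.
|zone P ∪ zone Q ∪ zone R| = 103 − 20.8333 + 0 = 82.17.

82.17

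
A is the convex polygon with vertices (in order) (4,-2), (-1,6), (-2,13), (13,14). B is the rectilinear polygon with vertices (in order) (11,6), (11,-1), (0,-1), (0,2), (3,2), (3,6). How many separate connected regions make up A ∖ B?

A ∖ B splits into 2 disjoint pieces (area 0.5938, area 102).

2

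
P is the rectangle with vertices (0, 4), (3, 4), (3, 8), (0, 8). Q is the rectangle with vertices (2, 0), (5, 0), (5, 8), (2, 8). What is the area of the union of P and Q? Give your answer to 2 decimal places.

32.00

By inclusion–exclusion:
Individual areas: |P| = 12, |Q| = 24.
|P∩Q|: x∈[2,3], y∈[4,8] → 1·4 = 4.
|P ∪ Q| = 36 − 4 = 32.00.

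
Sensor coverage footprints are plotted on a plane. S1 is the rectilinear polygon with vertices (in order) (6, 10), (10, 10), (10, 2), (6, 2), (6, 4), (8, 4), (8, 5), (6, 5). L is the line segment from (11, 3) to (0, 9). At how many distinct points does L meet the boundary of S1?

The segment meets the boundary at (6,5.727), (8,4.636), (10,3.545), (7.333,5).

4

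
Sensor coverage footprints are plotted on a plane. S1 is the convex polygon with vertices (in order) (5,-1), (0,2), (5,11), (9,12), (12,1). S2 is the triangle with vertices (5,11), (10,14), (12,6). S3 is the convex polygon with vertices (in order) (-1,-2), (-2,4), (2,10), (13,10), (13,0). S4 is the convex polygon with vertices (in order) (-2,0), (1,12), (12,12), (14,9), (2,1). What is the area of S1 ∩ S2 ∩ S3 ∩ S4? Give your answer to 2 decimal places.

4.39

The intersection is the polygon with vertices (6.4,10), (9.546,10), (10.306,7.21).
By the shoelace formula its area is 4.39.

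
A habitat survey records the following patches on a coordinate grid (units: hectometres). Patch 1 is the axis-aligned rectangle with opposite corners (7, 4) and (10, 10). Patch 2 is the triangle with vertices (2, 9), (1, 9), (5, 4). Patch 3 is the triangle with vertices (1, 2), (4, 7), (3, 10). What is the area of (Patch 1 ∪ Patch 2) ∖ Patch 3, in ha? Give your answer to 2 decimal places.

|Patch 1 ∪ Patch 2| = 20.5.
|(Patch 1 ∪ Patch 2) ∩ Patch 3| = 0.9059.
|(Patch 1 ∪ Patch 2) ∖ Patch 3| = 20.5 − 0.9059 = 19.59.

19.59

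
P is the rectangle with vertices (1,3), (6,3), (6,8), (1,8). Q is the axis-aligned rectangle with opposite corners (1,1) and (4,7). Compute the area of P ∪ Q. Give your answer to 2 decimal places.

31.00

By inclusion–exclusion:
Individual areas: |P| = 25, |Q| = 18.
|P∩Q|: x∈[1,4], y∈[3,7] → 3·4 = 12.
|P ∪ Q| = 43 − 12 = 31.00.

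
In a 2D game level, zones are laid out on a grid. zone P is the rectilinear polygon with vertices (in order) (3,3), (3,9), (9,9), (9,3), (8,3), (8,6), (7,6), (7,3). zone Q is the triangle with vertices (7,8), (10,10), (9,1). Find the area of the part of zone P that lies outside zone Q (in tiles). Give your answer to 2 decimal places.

|zone P| = 33, |zone P∩zone Q| = 7.3571.
|zone P ∖ zone Q| = |zone P| − |zone P∩zone Q| = 33 − 7.3571 = 25.64.

25.64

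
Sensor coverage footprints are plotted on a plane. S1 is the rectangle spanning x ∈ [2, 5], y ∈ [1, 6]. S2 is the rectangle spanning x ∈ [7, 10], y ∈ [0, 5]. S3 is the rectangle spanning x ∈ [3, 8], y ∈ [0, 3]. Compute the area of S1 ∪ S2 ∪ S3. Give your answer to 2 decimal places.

By inclusion–exclusion:
Individual areas: |S1| = 15, |S2| = 15, |S3| = 15.
|S1∩S2| = 0 (no overlap).
|S1∩S3|: x∈[3,5], y∈[1,3] → 2·2 = 4.
|S2∩S3|: x∈[7,8], y∈[0,3] → 1·3 = 3.
|S1∩S2∩S3| = 0.
|S1 ∪ S2 ∪ S3| = 45 − 7 + 0 = 38.00.

38.00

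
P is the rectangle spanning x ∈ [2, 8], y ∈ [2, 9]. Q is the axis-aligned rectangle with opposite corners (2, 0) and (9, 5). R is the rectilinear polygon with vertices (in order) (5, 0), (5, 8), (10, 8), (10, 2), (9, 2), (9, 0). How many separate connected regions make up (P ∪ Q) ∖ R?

(P ∪ Q) ∖ R is a single connected region.

1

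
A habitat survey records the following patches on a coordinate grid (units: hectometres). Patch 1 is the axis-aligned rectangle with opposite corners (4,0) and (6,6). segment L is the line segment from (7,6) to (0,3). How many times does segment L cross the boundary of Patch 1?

2

The segment meets the boundary at (4,4.714), (6,5.571).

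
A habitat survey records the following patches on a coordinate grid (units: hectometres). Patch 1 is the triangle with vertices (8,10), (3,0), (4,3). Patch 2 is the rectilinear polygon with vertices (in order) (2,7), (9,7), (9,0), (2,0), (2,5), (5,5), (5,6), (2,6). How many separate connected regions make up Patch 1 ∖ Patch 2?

Patch 1 ∖ Patch 2 is a single connected region.

1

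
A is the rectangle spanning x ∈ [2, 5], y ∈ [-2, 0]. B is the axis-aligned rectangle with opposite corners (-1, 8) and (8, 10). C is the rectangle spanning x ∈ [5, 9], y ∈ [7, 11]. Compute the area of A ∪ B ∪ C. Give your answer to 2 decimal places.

34.00

By inclusion–exclusion:
Individual areas: |A| = 6, |B| = 18, |C| = 16.
|A∩B| = 0 (no overlap).
|A∩C| = 0 (no overlap).
|B∩C|: x∈[5,8], y∈[8,10] → 3·2 = 6.
|A∩B∩C| = 0.
|A ∪ B ∪ C| = 40 − 6 + 0 = 34.00.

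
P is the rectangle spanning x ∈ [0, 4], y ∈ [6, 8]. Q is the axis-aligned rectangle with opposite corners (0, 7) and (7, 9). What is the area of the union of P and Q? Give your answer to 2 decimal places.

18.00

By inclusion–exclusion:
Individual areas: |P| = 8, |Q| = 14.
|P∩Q|: x∈[0,4], y∈[7,8] → 4·1 = 4.
|P ∪ Q| = 22 − 4 = 18.00.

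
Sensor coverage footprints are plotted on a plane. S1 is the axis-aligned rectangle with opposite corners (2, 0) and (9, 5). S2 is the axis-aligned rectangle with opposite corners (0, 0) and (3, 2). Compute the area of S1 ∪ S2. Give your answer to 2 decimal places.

By inclusion–exclusion:
Individual areas: |S1| = 35, |S2| = 6.
|S1∩S2|: x∈[2,3], y∈[0,2] → 1·2 = 2.
|S1 ∪ S2| = 41 − 2 = 39.00.

39.00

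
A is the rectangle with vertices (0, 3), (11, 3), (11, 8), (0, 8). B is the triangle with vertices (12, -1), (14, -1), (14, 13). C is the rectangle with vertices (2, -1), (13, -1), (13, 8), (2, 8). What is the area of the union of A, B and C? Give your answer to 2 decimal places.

By inclusion–exclusion:
Individual areas: |A| = 55, |B| = 14, |C| = 99.
|A∩B| = 0.
|A∩C|: x∈[2,11], y∈[3,8] → 9·5 = 45.
|B∩C| = 3.5.
|A∩B∩C| = 0.
|A ∪ B ∪ C| = 168 − 48.5 + 0 = 119.50.

119.50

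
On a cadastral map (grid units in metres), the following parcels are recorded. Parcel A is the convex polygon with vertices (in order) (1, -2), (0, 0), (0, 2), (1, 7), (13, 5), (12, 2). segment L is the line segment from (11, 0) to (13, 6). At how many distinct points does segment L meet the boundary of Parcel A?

2

The segment meets the boundary at (12.684,5.053), (11.621,1.862).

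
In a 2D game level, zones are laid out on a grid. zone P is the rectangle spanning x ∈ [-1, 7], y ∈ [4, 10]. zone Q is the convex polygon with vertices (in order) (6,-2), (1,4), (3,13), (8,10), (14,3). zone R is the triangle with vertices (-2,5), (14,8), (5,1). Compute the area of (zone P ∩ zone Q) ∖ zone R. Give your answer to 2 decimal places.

|zone P ∩ zone Q| = 32.
|(zone P ∩ zone Q) ∩ zone R| = 12.4669.
|(zone P ∩ zone Q) ∖ zone R| = 32 − 12.4669 = 19.53.

19.53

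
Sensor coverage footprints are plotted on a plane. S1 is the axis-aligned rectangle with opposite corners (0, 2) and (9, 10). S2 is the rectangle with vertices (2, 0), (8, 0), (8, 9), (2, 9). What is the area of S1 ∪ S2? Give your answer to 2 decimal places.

By inclusion–exclusion:
Individual areas: |S1| = 72, |S2| = 54.
|S1∩S2|: x∈[2,8], y∈[2,9] → 6·7 = 42.
|S1 ∪ S2| = 126 − 42 = 84.00.

84.00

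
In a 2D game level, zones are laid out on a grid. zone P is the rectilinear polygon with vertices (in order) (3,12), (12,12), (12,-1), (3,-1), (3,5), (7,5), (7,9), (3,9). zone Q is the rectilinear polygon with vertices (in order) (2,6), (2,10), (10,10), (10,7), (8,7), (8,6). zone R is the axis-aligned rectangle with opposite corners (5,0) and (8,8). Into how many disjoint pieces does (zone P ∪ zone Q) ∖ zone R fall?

(zone P ∪ zone Q) ∖ zone R is a single connected region.

1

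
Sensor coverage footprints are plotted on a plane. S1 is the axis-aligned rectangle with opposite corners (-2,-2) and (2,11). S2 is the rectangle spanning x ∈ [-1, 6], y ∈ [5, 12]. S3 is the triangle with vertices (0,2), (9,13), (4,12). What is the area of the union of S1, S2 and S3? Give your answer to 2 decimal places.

By inclusion–exclusion:
Individual areas: |S1| = 52, |S2| = 49, |S3| = 23.
|S1∩S2|: x∈[-1,2], y∈[5,11] → 3·6 = 18.
|S1∩S3| = 2.5556.
|S2∩S3| = 16.1182.
|S1∩S2∩S3| = 0.8.
|S1 ∪ S2 ∪ S3| = 124 − 36.6737 + 0.8 = 88.13.

88.13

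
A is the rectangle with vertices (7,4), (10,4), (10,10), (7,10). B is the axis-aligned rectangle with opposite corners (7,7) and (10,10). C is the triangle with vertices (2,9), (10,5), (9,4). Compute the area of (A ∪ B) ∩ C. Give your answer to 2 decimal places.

The region (A ∪ B) ∩ C is the polygon with vertices (7,6.5), (10,5), (9,4), (7,5.429).
By the shoelace formula its area is 3.32.

3.32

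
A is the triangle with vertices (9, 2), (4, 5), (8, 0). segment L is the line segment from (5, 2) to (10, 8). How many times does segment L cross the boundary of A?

2

The segment meets the boundary at (6.333,3.6), (5.714,2.857).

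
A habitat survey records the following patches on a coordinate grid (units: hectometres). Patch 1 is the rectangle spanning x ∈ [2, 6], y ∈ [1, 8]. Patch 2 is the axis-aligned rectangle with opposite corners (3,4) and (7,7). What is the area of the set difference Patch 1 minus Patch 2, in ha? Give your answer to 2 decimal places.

|Patch 1∩Patch 2|: x∈[3,6], y∈[4,7] → 3·3 = 9.
|Patch 1| = 28.
|Patch 1 ∖ Patch 2| = |Patch 1| − |Patch 1∩Patch 2| = 28 − 9 = 19.00.

19.00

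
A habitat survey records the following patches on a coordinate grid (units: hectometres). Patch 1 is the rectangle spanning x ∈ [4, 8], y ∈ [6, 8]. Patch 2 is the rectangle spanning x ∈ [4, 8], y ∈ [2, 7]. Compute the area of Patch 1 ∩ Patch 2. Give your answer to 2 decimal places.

|Patch 1∩Patch 2|: x∈[4,8], y∈[6,7] → 4·1 = 4.

4.00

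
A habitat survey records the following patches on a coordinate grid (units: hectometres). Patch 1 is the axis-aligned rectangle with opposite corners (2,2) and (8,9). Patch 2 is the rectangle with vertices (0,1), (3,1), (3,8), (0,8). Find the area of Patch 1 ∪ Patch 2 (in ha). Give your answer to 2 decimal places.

By inclusion–exclusion:
Individual areas: |Patch 1| = 42, |Patch 2| = 21.
|Patch 1∩Patch 2|: x∈[2,3], y∈[2,8] → 1·6 = 6.
|Patch 1 ∪ Patch 2| = 63 − 6 = 57.00.

57.00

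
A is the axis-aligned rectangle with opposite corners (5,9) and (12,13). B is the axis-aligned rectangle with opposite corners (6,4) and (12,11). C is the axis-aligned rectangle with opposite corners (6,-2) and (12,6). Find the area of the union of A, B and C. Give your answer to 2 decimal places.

94.00

By inclusion–exclusion:
Individual areas: |A| = 28, |B| = 42, |C| = 48.
|A∩B|: x∈[6,12], y∈[9,11] → 6·2 = 12.
|A∩C| = 0 (no overlap).
|B∩C|: x∈[6,12], y∈[4,6] → 6·2 = 12.
|A∩B∩C| = 0.
|A ∪ B ∪ C| = 118 − 24 + 0 = 94.00.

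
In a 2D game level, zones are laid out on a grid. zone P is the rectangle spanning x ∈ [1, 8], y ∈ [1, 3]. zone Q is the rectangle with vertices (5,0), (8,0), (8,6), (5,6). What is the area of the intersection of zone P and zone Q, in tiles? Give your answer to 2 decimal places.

|zone P∩zone Q|: x∈[5,8], y∈[1,3] → 3·2 = 6.

6.00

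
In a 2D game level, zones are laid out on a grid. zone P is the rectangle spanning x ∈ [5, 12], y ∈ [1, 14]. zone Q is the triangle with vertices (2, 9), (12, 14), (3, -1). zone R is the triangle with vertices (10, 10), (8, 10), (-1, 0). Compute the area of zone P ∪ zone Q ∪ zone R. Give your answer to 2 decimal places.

By inclusion–exclusion:
Individual areas: |zone P| = 91, |zone Q| = 52.5, |zone R| = 10.
|zone P∩zone Q| = 28.5833.
|zone P∩zone R| = 6.3636.
|zone Q∩zone R| = 8.5725.
|zone P∩zone Q∩zone R| = 6.2036.
|zone P ∪ zone Q ∪ zone R| = 153.5 − 43.5195 + 6.2036 = 116.18.

116.18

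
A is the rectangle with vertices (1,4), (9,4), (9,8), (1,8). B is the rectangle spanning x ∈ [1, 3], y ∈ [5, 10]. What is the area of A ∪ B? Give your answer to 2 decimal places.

By inclusion–exclusion:
Individual areas: |A| = 32, |B| = 10.
|A∩B|: x∈[1,3], y∈[5,8] → 2·3 = 6.
|A ∪ B| = 42 − 6 = 36.00.

36.00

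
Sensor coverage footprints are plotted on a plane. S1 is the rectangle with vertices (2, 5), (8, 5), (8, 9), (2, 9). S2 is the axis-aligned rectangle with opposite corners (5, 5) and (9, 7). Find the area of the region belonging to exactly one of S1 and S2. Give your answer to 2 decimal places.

|S1∩S2|: x∈[5,8], y∈[5,7] → 3·2 = 6.
|S1 △ S2| = |S1| + |S2| − 2·|S1∩S2| = 24 + 8 − 12 = 20.00.

20.00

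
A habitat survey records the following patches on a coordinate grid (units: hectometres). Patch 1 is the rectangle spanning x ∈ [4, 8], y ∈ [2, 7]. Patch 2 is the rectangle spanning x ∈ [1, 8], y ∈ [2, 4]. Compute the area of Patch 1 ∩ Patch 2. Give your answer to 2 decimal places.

|Patch 1∩Patch 2|: x∈[4,8], y∈[2,4] → 4·2 = 8.

8.00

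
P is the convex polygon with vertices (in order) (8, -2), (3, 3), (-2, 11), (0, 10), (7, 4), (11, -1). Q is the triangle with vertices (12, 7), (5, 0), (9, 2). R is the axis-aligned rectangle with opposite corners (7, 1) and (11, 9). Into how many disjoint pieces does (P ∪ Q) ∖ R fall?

(P ∪ Q) ∖ R splits into 2 disjoint pieces (area 39.4833, area 0.3333).

2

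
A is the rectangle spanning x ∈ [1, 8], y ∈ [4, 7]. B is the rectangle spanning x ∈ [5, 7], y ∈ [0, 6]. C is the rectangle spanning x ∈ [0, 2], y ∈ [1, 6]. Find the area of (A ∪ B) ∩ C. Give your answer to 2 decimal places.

The region (A ∪ B) ∩ C is the polygon with vertices (1,6), (2,6), (2,4), (1,4).
By the shoelace formula its area is 2.00.

2.00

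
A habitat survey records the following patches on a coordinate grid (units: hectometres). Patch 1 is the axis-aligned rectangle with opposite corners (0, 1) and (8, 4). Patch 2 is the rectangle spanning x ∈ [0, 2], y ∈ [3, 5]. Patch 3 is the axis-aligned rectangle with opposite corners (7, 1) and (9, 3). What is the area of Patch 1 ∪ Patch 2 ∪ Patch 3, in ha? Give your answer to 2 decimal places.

By inclusion–exclusion:
Individual areas: |Patch 1| = 24, |Patch 2| = 4, |Patch 3| = 4.
|Patch 1∩Patch 2|: x∈[0,2], y∈[3,4] → 2·1 = 2.
|Patch 1∩Patch 3|: x∈[7,8], y∈[1,3] → 1·2 = 2.
|Patch 2∩Patch 3| = 0 (no overlap).
|Patch 1∩Patch 2∩Patch 3| = 0.
|Patch 1 ∪ Patch 2 ∪ Patch 3| = 32 − 4 + 0 = 28.00.

28.00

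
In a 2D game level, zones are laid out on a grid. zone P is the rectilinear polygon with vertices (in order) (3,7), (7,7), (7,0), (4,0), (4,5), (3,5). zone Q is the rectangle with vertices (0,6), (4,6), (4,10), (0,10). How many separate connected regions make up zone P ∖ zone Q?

1

zone P ∖ zone Q is a single connected region.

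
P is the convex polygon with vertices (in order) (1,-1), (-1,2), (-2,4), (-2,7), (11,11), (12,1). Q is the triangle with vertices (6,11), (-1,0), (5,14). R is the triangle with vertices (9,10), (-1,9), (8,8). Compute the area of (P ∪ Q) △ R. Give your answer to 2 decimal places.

121.81

|P ∪ Q| = 127.1823.
|(P ∪ Q) ∩ R| = 7.4348.
|(P ∪ Q) △ R| = 127.1823 + 9.5 − 14.8696 = 121.81.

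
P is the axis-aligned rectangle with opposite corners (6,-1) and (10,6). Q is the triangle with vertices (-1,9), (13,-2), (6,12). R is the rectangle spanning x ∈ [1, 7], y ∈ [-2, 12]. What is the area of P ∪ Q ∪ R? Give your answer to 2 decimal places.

116.89

By inclusion–exclusion:
Individual areas: |P| = 28, |Q| = 59.5, |R| = 84.
|P∩Q| = 15.2857.
|P∩R|: x∈[6,7], y∈[-1,6] → 1·7 = 7.
|Q∩R| = 35.2143.
|P∩Q∩R| = 2.8929.
|P ∪ Q ∪ R| = 171.5 − 57.5 + 2.8929 = 116.89.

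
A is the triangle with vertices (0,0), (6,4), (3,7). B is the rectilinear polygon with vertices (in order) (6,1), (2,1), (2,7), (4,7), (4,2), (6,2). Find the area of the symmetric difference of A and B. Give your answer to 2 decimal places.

|A| = 15, |B| = 14, |A∩B| = 8.3333.
|A △ B| = |A| + |B| − 2·|A∩B| = 15 + 14 − 16.6667 = 12.33.

12.33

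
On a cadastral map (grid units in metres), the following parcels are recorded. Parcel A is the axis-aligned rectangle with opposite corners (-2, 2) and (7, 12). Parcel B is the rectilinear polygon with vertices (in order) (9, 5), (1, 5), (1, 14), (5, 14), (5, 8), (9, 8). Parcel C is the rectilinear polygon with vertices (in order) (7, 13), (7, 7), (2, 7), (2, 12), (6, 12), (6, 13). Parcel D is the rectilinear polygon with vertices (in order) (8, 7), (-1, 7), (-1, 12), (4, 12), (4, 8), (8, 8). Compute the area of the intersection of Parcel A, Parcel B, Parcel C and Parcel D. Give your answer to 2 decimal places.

13.00

The intersection is the polygon with vertices (7,8), (7,7), (2,7), (2,12), (4,12), (4,8), (5,8).
By the shoelace formula its area is 13.00.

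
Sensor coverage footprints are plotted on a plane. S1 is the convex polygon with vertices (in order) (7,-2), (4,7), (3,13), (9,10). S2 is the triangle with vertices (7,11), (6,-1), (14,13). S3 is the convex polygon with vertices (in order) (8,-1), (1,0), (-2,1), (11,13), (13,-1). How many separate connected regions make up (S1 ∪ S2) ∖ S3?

4

(S1 ∪ S2) ∖ S3 splits into 4 disjoint pieces (area 0.0182, area 16.4503, area 5.0647, area 0.3349).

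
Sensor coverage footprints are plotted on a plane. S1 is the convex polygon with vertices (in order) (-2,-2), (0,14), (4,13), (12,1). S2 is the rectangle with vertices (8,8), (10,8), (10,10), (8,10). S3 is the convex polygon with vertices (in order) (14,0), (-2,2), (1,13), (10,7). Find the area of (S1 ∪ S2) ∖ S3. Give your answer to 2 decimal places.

38.26

|S1 ∪ S2| = 133.
|(S1 ∪ S2) ∩ S3| = 94.7428.
|(S1 ∪ S2) ∖ S3| = 133 − 94.7428 = 38.26.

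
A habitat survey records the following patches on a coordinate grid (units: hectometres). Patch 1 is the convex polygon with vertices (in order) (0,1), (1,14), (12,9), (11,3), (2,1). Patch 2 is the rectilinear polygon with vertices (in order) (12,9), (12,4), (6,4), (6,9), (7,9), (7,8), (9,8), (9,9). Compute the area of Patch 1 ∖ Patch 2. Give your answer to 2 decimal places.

|Patch 1| = 108, |Patch 1∩Patch 2| = 25.9167.
|Patch 1 ∖ Patch 2| = |Patch 1| − |Patch 1∩Patch 2| = 108 − 25.9167 = 82.08.

82.08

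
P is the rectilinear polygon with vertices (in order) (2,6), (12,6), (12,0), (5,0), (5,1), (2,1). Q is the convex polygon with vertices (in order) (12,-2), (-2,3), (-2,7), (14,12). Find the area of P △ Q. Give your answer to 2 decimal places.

79.61

|P| = 57, |Q| = 135, |P∩Q| = 56.1929.
|P △ Q| = |P| + |Q| − 2·|P∩Q| = 57 + 135 − 112.3857 = 79.61.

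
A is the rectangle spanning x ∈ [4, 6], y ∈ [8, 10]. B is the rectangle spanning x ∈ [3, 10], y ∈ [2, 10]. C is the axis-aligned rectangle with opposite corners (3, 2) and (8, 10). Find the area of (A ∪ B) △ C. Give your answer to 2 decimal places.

|A ∪ B| = 56.
|(A ∪ B) ∩ C| = 40.
|(A ∪ B) △ C| = 56 + 40 − 80 = 16.00.

16.00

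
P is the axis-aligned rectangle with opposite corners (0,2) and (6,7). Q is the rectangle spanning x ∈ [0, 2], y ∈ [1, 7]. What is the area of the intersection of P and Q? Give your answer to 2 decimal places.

10.00

|P∩Q|: x∈[0,2], y∈[2,7] → 2·5 = 10.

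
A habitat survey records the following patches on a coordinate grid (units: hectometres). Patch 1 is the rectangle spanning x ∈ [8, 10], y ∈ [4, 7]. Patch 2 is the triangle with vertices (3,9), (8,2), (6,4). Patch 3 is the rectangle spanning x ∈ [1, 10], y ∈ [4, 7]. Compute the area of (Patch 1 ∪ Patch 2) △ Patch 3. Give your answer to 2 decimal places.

20.60

|Patch 1 ∪ Patch 2| = 8.
|(Patch 1 ∪ Patch 2) ∩ Patch 3| = 7.2.
|(Patch 1 ∪ Patch 2) △ Patch 3| = 8 + 27 − 14.4 = 20.60.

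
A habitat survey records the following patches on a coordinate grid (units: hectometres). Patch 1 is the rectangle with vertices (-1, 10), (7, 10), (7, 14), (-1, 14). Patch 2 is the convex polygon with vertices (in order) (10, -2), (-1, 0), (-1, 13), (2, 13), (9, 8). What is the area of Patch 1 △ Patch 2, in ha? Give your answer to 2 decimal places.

127.90

|Patch 1| = 32, |Patch 2| = 126.5, |Patch 1∩Patch 2| = 15.3.
|Patch 1 △ Patch 2| = |Patch 1| + |Patch 2| − 2·|Patch 1∩Patch 2| = 32 + 126.5 − 30.6 = 127.90.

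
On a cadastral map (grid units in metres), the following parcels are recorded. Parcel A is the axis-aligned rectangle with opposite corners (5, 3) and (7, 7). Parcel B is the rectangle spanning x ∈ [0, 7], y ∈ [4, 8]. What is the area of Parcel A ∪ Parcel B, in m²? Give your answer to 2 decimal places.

By inclusion–exclusion:
Individual areas: |Parcel A| = 8, |Parcel B| = 28.
|Parcel A∩Parcel B|: x∈[5,7], y∈[4,7] → 2·3 = 6.
|Parcel A ∪ Parcel B| = 36 − 6 = 30.00.

30.00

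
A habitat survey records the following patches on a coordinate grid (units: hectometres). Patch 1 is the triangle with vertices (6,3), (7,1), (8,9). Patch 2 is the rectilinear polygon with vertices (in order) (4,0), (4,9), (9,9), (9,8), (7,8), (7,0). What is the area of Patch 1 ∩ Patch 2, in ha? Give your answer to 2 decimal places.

2.60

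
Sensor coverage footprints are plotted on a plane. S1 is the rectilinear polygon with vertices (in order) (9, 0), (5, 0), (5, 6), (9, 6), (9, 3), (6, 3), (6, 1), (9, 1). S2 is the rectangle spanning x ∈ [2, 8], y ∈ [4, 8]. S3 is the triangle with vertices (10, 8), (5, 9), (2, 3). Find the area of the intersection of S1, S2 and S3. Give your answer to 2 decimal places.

The intersection is the polygon with vertices (6.8,6), (5,4.875), (5,6).
By the shoelace formula its area is 1.01.

1.01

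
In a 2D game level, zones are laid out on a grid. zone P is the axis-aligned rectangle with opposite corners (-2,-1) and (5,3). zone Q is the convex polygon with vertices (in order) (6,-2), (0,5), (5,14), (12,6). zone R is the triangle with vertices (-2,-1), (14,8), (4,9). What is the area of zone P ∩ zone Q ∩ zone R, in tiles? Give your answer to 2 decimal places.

The intersection is the polygon with vertices (5,2.938), (2.819,1.711), (1.714,3), (5,3).
By the shoelace formula its area is 2.19.

2.19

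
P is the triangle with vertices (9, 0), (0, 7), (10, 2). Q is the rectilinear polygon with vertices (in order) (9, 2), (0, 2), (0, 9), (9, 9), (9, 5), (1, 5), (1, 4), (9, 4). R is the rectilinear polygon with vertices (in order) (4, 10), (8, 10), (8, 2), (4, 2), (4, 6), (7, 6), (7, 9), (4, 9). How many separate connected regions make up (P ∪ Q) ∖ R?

(P ∪ Q) ∖ R splits into 3 disjoint pieces (area 34.7857, area 4, area 5.8214).

3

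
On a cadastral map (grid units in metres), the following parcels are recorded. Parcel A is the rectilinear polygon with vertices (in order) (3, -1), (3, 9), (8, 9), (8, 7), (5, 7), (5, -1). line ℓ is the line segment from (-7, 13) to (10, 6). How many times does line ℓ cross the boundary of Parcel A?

2

The segment meets the boundary at (7.571,7), (3,8.882).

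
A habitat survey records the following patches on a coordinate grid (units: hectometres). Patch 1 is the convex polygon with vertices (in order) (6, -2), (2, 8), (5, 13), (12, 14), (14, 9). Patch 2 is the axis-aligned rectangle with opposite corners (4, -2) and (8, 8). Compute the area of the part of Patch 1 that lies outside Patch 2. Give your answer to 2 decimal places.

76.75

|Patch 1| = 109, |Patch 1∩Patch 2| = 32.25.
|Patch 1 ∖ Patch 2| = |Patch 1| − |Patch 1∩Patch 2| = 109 − 32.25 = 76.75.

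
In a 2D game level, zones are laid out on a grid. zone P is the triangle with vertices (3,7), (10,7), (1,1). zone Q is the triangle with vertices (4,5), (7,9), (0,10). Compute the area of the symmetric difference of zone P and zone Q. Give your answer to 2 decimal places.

30.62

|zone P| = 21, |zone Q| = 15.5, |zone P∩zone Q| = 2.9412.
|zone P △ zone Q| = |zone P| + |zone Q| − 2·|zone P∩zone Q| = 21 + 15.5 − 5.8824 = 30.62.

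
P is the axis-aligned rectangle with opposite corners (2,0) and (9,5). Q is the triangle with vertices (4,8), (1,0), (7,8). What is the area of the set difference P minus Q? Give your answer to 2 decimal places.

30.98

|P| = 35, |P∩Q| = 4.0208.
|P ∖ Q| = |P| − |P∩Q| = 35 − 4.0208 = 30.98.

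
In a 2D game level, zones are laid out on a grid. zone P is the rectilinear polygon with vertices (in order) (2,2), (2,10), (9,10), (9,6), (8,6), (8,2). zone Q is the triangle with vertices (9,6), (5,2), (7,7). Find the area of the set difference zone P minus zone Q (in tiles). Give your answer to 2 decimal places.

|zone P| = 52, |zone P∩zone Q| = 5.5.
|zone P ∖ zone Q| = |zone P| − |zone P∩zone Q| = 52 − 5.5 = 46.50.

46.50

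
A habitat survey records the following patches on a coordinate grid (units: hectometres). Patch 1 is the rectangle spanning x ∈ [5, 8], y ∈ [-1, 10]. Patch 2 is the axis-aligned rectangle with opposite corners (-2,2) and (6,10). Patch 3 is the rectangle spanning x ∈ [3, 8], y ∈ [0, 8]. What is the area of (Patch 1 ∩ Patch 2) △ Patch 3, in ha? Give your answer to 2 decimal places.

|Patch 1 ∩ Patch 2| = 8.
|(Patch 1 ∩ Patch 2) ∩ Patch 3| = 6.
|(Patch 1 ∩ Patch 2) △ Patch 3| = 8 + 40 − 12 = 36.00.

36.00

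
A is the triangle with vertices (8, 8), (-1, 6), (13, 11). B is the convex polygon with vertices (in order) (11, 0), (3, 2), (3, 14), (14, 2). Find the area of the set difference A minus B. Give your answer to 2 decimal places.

|A| = 8.5, |A∩B| = 4.3184.
|A ∖ B| = |A| − |A∩B| = 8.5 − 4.3184 = 4.18.

4.18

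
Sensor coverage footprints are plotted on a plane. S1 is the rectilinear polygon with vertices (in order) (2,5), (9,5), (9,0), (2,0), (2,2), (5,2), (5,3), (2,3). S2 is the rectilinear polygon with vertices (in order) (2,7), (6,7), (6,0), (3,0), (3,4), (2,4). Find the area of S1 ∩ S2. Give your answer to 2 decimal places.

14.00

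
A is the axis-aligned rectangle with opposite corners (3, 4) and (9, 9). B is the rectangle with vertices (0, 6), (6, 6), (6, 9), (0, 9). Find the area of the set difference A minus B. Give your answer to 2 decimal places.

|A∩B|: x∈[3,6], y∈[6,9] → 3·3 = 9.
|A| = 30.
|A ∖ B| = |A| − |A∩B| = 30 − 9 = 21.00.

21.00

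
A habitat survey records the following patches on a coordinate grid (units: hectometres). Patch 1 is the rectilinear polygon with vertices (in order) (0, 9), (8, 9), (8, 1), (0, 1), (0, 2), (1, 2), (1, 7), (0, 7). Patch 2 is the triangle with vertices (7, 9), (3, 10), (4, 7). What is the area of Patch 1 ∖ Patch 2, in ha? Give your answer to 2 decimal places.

|Patch 1| = 59, |Patch 1∩Patch 2| = 3.6667.
|Patch 1 ∖ Patch 2| = |Patch 1| − |Patch 1∩Patch 2| = 59 − 3.6667 = 55.33.

55.33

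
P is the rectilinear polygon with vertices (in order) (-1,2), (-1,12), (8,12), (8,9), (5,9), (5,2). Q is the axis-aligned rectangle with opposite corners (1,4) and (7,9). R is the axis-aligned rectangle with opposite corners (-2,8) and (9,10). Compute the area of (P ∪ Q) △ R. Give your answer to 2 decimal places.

|P ∪ Q| = 79.
|(P ∪ Q) ∩ R| = 17.
|(P ∪ Q) △ R| = 79 + 22 − 34 = 67.00.

67.00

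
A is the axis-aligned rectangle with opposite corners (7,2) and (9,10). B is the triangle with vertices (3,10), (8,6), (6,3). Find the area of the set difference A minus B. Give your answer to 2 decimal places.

14.85

|A| = 16, |A∩B| = 1.15.
|A ∖ B| = |A| − |A∩B| = 16 − 1.15 = 14.85.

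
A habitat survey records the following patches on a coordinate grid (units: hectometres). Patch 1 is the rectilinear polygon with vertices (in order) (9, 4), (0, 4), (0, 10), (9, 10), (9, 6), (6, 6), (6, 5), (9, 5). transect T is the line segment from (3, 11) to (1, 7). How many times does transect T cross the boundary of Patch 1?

The segment meets the boundary at (2.5,10).

1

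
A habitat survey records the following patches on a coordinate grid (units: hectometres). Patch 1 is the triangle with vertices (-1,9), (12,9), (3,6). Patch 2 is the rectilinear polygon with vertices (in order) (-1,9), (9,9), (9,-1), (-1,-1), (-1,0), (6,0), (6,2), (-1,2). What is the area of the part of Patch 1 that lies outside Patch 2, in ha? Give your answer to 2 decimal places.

|Patch 1| = 19.5, |Patch 1∩Patch 2| = 18.
|Patch 1 ∖ Patch 2| = |Patch 1| − |Patch 1∩Patch 2| = 19.5 − 18 = 1.50.

1.50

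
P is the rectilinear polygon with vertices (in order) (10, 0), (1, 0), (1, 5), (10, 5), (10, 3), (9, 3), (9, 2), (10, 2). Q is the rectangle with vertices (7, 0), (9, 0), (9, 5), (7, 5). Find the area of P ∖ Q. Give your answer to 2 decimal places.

34.00

|P| = 44, |P∩Q| = 10.
|P ∖ Q| = |P| − |P∩Q| = 44 − 10 = 34.00.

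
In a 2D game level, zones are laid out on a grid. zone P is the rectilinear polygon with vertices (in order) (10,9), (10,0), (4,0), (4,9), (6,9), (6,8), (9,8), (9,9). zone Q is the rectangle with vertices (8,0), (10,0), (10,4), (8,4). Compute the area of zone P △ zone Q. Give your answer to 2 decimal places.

|zone P| = 51, |zone Q| = 8, |zone P∩zone Q| = 8.
|zone P △ zone Q| = |zone P| + |zone Q| − 2·|zone P∩zone Q| = 51 + 8 − 16 = 43.00.

43.00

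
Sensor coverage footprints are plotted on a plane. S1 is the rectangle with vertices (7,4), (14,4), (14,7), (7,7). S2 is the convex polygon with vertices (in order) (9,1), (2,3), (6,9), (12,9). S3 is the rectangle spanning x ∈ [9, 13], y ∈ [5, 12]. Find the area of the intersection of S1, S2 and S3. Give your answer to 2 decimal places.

3.75

The intersection is the polygon with vertices (11.25,7), (10.5,5), (9,5), (9,7).
By the shoelace formula its area is 3.75.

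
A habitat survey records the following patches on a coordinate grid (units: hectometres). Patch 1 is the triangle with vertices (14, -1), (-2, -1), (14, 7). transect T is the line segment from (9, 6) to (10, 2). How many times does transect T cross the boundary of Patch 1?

The segment meets the boundary at (9.333,4.667).

1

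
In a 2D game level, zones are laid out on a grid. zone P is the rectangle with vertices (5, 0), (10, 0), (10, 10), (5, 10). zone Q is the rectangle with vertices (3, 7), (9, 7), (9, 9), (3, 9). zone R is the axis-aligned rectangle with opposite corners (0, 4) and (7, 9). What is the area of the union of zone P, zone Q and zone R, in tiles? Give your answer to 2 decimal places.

By inclusion–exclusion:
Individual areas: |zone P| = 50, |zone Q| = 12, |zone R| = 35.
|zone P∩zone Q|: x∈[5,9], y∈[7,9] → 4·2 = 8.
|zone P∩zone R|: x∈[5,7], y∈[4,9] → 2·5 = 10.
|zone Q∩zone R|: x∈[3,7], y∈[7,9] → 4·2 = 8.
|zone P∩zone Q∩zone R| = 4.
|zone P ∪ zone Q ∪ zone R| = 97 − 26 + 4 = 75.00.

75.00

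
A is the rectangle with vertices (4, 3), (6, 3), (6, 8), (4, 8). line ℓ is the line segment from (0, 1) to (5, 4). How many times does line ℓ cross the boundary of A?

1

The segment meets the boundary at (4,3.4).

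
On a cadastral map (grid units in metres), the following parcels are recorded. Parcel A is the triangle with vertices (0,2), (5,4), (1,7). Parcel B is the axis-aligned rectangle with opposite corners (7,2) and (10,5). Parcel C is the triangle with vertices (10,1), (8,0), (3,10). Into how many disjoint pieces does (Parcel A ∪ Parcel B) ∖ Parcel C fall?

2

(Parcel A ∪ Parcel B) ∖ Parcel C splits into 2 disjoint pieces (area 11.5, area 5.8254).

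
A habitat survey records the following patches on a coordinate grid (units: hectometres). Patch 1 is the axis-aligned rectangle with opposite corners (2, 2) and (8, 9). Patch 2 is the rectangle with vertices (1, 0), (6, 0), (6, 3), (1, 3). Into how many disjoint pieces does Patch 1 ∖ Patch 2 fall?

1

Patch 1 ∖ Patch 2 is a single connected region.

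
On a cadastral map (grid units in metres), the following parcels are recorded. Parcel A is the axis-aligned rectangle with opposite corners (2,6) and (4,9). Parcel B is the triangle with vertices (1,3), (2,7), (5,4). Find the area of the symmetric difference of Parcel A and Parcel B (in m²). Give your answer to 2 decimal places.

|Parcel A| = 6, |Parcel B| = 7.5, |Parcel A∩Parcel B| = 0.5.
|Parcel A △ Parcel B| = |Parcel A| + |Parcel B| − 2·|Parcel A∩Parcel B| = 6 + 7.5 − 1 = 12.50.

12.50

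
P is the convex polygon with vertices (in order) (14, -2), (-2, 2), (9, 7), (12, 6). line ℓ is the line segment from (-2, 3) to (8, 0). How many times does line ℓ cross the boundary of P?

The segment meets the boundary at (-0.675,2.602).

1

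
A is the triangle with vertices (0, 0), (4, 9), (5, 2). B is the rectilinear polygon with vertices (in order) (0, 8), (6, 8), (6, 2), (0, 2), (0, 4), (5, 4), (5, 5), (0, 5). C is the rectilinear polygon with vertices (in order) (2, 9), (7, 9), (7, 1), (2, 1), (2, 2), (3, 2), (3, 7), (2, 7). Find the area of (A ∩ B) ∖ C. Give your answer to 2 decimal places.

4.01

|A ∩ B| = 11.4524.
|(A ∩ B) ∩ C| = 7.4385.
|(A ∩ B) ∖ C| = 11.4524 − 7.4385 = 4.01.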